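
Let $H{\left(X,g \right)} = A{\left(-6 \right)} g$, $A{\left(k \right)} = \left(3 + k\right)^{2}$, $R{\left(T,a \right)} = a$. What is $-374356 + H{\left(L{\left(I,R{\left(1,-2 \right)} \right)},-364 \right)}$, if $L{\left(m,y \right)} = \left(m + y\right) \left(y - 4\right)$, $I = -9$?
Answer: $-377632$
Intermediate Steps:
$L{\left(m,y \right)} = \left(-4 + y\right) \left(m + y\right)$ ($L{\left(m,y \right)} = \left(m + y\right) \left(-4 + y\right) = \left(-4 + y\right) \left(m + y\right)$)
$H{\left(X,g \right)} = 9 g$ ($H{\left(X,g \right)} = \left(3 - 6\right)^{2} g = \left(-3\right)^{2} g = 9 g$)
$-374356 + H{\left(L{\left(I,R{\left(1,-2 \right)} \right)},-364 \right)} = -374356 + 9 \left(-364\right) = -374356 - 3276 = -377632$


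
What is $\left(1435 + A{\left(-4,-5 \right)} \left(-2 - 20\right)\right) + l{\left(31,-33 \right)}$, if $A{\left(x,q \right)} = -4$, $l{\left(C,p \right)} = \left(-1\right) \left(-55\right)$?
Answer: $1578$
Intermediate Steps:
$l{\left(C,p \right)} = 55$
$\left(1435 + A{\left(-4,-5 \right)} \left(-2 - 20\right)\right) + l{\left(31,-33 \right)} = \left(1435 - 4 \left(-2 - 20\right)\right) + 55 = \left(1435 - -88\right) + 55 = \left(1435 + 88\right) + 55 = 1523 + 55 = 1578$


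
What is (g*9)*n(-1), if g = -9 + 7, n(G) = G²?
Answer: -18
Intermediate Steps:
g = -2
(g*9)*n(-1) = -2*9*(-1)² = -18*1 = -18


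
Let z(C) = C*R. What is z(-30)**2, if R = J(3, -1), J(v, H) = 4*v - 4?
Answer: 57600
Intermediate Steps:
J(v, H) = -4 + 4*v
R = 8 (R = -4 + 4*3 = -4 + 12 = 8)
z(C) = 8*C (z(C) = C*8 = 8*C)
z(-30)**2 = (8*(-30))**2 = (-240)**2 = 57600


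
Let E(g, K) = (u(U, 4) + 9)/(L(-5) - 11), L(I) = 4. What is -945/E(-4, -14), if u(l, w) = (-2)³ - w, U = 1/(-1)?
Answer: -2205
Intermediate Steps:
U = -1
u(l, w) = -8 - w
E(g, K) = 3/7 (E(g, K) = ((-8 - 1*4) + 9)/(4 - 11) = ((-8 - 4) + 9)/(-7) = (-12 + 9)*(-⅐) = -3*(-⅐) = 3/7)
-945/E(-4, -14) = -945/3/7 = -945*7/3 = -2205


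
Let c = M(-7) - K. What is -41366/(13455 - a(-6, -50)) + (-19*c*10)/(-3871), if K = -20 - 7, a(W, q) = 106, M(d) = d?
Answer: -15628798/7381997 ≈ -2.1171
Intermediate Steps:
K = -27
c = 20 (c = -7 - 1*(-27) = -7 + 27 = 20)
-41366/(13455 - a(-6, -50)) + (-19*c*10)/(-3871) = -41366/(13455 - 1*106) + (-19*20*10)/(-3871) = -41366/(13455 - 106) - 380*10*(-1/3871) = -41366/13349 - 3800*(-1/3871) = -41366*1/13349 + 3800/3871 = -41366/13349 + 3800/3871 = -15628798/7381997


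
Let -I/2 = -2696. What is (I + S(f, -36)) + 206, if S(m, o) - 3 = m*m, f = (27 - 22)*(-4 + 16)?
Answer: 9201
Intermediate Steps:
I = 5392 (I = -2*(-2696) = 5392)
f = 60 (f = 5*12 = 60)
S(m, o) = 3 + m² (S(m, o) = 3 + m*m = 3 + m²)
(I + S(f, -36)) + 206 = (5392 + (3 + 60²)) + 206 = (5392 + (3 + 3600)) + 206 = (5392 + 3603) + 206 = 8995 + 206 = 9201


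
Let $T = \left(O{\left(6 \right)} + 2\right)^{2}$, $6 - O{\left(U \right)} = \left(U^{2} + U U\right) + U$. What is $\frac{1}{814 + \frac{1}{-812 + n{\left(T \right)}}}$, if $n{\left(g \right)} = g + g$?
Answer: $\frac{8988}{7316233} \approx 0.0012285$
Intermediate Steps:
$O{\left(U \right)} = 6 - U - 2 U^{2}$ ($O{\left(U \right)} = 6 - \left(\left(U^{2} + U U\right) + U\right) = 6 - \left(\left(U^{2} + U^{2}\right) + U\right) = 6 - \left(2 U^{2} + U\right) = 6 - \left(U + 2 U^{2}\right) = 6 - U - 2 U^{2}$)
$T = 4900$ ($T = \left(\left(6 - 6 - 2 \cdot 6^{2}\right) + 2\right)^{2} = \left(\left(6 - 6 - 72\right) + 2\right)^{2} = \left(-72 + 2\right)^{2} = \left(-70\right)^{2} = 4900$)
$n{\left(g \right)} = 2 g$
$\frac{1}{814 + \frac{1}{-812 + n{\left(T \right)}}} = \frac{1}{814 + \frac{1}{-812 + 2 \cdot 4900}} = \frac{1}{814 + \frac{1}{-812 + 9800}} = \frac{1}{814 + \frac{1}{8988}} = \frac{1}{\frac{7316233}{8988}} = \frac{8988}{7316233}$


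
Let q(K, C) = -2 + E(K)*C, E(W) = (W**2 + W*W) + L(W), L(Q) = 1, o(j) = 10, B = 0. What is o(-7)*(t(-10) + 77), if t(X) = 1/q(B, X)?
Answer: 4615/6 ≈ 769.17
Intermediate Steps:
E(W) = 1 + 2*W**2 (E(W) = (W**2 + W*W) + 1 = (W**2 + W**2) + 1 = 2*W**2 + 1 = 1 + 2*W**2)
q(K, C) = -2 + C*(1 + 2*K**2) (q(K, C) = -2 + (1 + 2*K**2)*C = -2 + C*(1 + 2*K**2))
t(X) = 1/(-2 + X) (t(X) = 1/(-2 + X*(1 + 2*0**2)) = 1/(-2 + X*(1 + 2*0)) = 1/(-2 + X*(1 + 0)) = 1/(-2 + X*1) = 1/(-2 + X))
o(-7)*(t(-10) + 77) = 10*(1/(-2 - 10) + 77) = 10*(1/(-12) + 77) = 10*(-1/12 + 77) = 10*(923/12) = 4615/6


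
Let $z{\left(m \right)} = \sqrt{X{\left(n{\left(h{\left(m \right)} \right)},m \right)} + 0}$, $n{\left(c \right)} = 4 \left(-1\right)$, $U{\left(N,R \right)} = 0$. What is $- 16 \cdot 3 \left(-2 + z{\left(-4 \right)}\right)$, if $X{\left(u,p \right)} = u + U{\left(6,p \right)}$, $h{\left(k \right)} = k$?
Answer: $96 - 96 i \approx 96.0 - 96.0 i$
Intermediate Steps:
$n{\left(c \right)} = -4$
$X{\left(u,p \right)} = u$ ($X{\left(u,p \right)} = u + 0 = u$)
$z{\left(m \right)} = 2 i$ ($z{\left(m \right)} = \sqrt{-4 + 0} = \sqrt{-4} = 2 i$)
$- 16 \cdot 3 \left(-2 + z{\left(-4 \right)}\right) = - 16 \cdot 3 \left(-2 + 2 i\right) = - 16 \left(-6 + 6 i\right) = 96 - 96 i$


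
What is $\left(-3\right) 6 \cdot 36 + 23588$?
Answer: $22940$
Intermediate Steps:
$\left(-3\right) 6 \cdot 36 + 23588 = \left(-18\right) 36 + 23588 = -648 + 23588 = 22940$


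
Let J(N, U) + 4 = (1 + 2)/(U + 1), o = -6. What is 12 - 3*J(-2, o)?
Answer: 129/5 ≈ 25.800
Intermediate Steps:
J(N, U) = -4 + 3/(1 + U) (J(N, U) = -4 + (1 + 2)/(U + 1) = -4 + 3/(1 + U))
12 - 3*J(-2, o) = 12 - 3*(-1 - 4*(-6))/(1 - 6) = 12 - 3*(-1 + 24)/(-5) = 12 - (-3)*23/5 = 12 - 3*(-23/5) = 12 + 69/5 = 129/5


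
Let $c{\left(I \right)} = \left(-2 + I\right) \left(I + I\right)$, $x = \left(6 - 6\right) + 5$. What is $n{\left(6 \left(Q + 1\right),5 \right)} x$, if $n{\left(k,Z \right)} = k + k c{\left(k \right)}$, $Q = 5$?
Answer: $440820$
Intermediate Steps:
$x = 5$ ($x = \left(6 - 6\right) + 5 = 0 + 5 = 5$)
$c{\left(I \right)} = 2 I \left(-2 + I\right)$ ($c{\left(I \right)} = \left(-2 + I\right) 2 I = 2 I \left(-2 + I\right)$)
$n{\left(k,Z \right)} = k + 2 k^{2} \left(-2 + k\right)$ ($n{\left(k,Z \right)} = k + k 2 k \left(-2 + k\right) = k + 2 k^{2} \left(-2 + k\right)$)
$n{\left(6 \left(Q + 1\right),5 \right)} x = 6 \left(5 + 1\right) \left(1 + 2 \cdot 6 \left(5 + 1\right) \left(-2 + 6 \left(5 + 1\right)\right)\right) 5 = 6 \cdot 6 \left(1 + 2 \cdot 6 \cdot 6 \left(-2 + 6 \cdot 6\right)\right) 5 = 36 \left(1 + 2 \cdot 36 \left(-2 + 36\right)\right) 5 = 36 \left(1 + 2 \cdot 36 \cdot 34\right) 5 = 36 \left(1 + 2448\right) 5 = 36 \cdot 2449 \cdot 5 = 88164 \cdot 5 = 440820$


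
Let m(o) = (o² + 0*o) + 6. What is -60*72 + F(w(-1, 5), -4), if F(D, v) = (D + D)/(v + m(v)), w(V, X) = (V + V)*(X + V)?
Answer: -38888/9 ≈ -4320.9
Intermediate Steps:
w(V, X) = 2*V*(V + X) (w(V, X) = (2*V)*(V + X) = 2*V*(V + X))
m(o) = 6 + o² (m(o) = (o² + 0) + 6 = o² + 6 = 6 + o²)
F(D, v) = 2*D/(6 + v + v²) (F(D, v) = (D + D)/(v + (6 + v²)) = (2*D)/(6 + v + v²) = 2*D/(6 + v + v²))
-60*72 + F(w(-1, 5), -4) = -60*72 + 2*(2*(-1)*(-1 + 5))/(6 - 4 + (-4)²) = -4320 + 2*(2*(-1)*4)/(6 - 4 + 16) = -4320 + 2*(-8)/18 = -4320 + 2*(-8)*(1/18) = -4320 - 8/9 = -38888/9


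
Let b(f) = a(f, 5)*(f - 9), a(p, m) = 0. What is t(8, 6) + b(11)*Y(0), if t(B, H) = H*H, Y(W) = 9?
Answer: 36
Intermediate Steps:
b(f) = 0 (b(f) = 0*(f - 9) = 0*(-9 + f) = 0)
t(B, H) = H**2
t(8, 6) + b(11)*Y(0) = 6**2 + 0*9 = 36 + 0 = 36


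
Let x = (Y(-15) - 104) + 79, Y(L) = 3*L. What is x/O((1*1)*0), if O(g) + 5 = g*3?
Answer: 14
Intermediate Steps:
O(g) = -5 + 3*g (O(g) = -5 + g*3 = -5 + 3*g)
x = -70 (x = (3*(-15) - 104) + 79 = (-45 - 104) + 79 = -149 + 79 = -70)
x/O((1*1)*0) = -70/(-5 + 3*((1*1)*0)) = -70/(-5 + 3*(1*0)) = -70/(-5 + 3*0) = -70/(-5 + 0) = -70/(-5) = -70*(-⅕) = 14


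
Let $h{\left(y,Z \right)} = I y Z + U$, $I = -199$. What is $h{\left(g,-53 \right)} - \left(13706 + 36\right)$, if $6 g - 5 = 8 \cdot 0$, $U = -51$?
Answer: $- \frac{30023}{6} \approx -5003.8$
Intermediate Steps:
$g = \frac{5}{6}$ ($g = \frac{5}{6} + \frac{8 \cdot 0}{6} = \frac{5}{6} + \frac{1}{6} \cdot 0 = \frac{5}{6} + 0 = \frac{5}{6} \approx 0.83333$)
$h{\left(y,Z \right)} = -51 - 199 Z y$ ($h{\left(y,Z \right)} = - 199 y Z - 51 = - 199 Z y - 51 = -51 - 199 Z y$)
$h{\left(g,-53 \right)} - \left(13706 + 36\right) = \left(-51 - \left(-10547\right) \frac{5}{6}\right) - \left(13706 + 36\right) = \left(-51 + \frac{52735}{6}\right) - 13742 = \frac{52429}{6} - 13742 = - \frac{30023}{6}$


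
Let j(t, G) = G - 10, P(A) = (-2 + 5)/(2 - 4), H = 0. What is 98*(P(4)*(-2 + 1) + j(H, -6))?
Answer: -1421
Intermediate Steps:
P(A) = -3/2 (P(A) = 3/(-2) = 3*(-½) = -3/2)
j(t, G) = -10 + G
98*(P(4)*(-2 + 1) + j(H, -6)) = 98*(-3*(-2 + 1)/2 + (-10 - 6)) = 98*(-3/2*(-1) - 16) = 98*(3/2 - 16) = 98*(-29/2) = -1421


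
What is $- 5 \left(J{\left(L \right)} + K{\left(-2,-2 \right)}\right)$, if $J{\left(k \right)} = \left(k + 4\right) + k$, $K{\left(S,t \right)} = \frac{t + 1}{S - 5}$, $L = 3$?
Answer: $- \frac{355}{7} \approx -50.714$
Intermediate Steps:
$K{\left(S,t \right)} = \frac{1 + t}{-5 + S}$
$J{\left(k \right)} = 4 + 2 k$ ($J{\left(k \right)} = \left(4 + k\right) + k = 4 + 2 k$)
$- 5 \left(J{\left(L \right)} + K{\left(-2,-2 \right)}\right) = - 5 \left(\left(4 + 2 \cdot 3\right) + \frac{1 - 2}{-5 - 2}\right) = - 5 \left(\left(4 + 6\right) + \frac{1}{-7} \left(-1\right)\right) = - 5 \left(10 - - \frac{1}{7}\right) = - 5 \left(10 + \frac{1}{7}\right) = \left(-5\right) \frac{71}{7} = - \frac{355}{7}$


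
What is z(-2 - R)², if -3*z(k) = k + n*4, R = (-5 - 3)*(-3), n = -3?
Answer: 1444/9 ≈ 160.44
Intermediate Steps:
R = 24 (R = -8*(-3) = 24)
z(k) = 4 - k/3 (z(k) = -(k - 3*4)/3 = -(k - 12)/3 = -(-12 + k)/3 = 4 - k/3)
z(-2 - R)² = (4 - (-2 - 1*24)/3)² = (4 - (-2 - 24)/3)² = (4 - ⅓*(-26))² = (4 + 26/3)² = (38/3)² = 1444/9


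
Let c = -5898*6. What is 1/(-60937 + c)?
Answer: -1/96325 ≈ -1.0382e-5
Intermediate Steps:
c = -35388
1/(-60937 + c) = 1/(-60937 - 35388) = 1/(-96325) = -1/96325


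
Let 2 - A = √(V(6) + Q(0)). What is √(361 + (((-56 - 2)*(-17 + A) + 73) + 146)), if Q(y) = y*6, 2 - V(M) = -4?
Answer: √(1450 + 58*√6) ≈ 39.901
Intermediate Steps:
V(M) = 6 (V(M) = 2 - 1*(-4) = 2 + 4 = 6)
Q(y) = 6*y
A = 2 - √6 (A = 2 - √(6 + 6*0) = 2 - √(6 + 0) = 2 - √6 ≈ -0.44949)
√(361 + (((-56 - 2)*(-17 + A) + 73) + 146)) = √(361 + (((-56 - 2)*(-17 + (2 - √6)) + 73) + 146)) = √(361 + ((-58*(-15 - √6) + 73) + 146)) = √(361 + (((870 + 58*√6) + 73) + 146)) = √(361 + ((943 + 58*√6) + 146)) = √(361 + (1089 + 58*√6)) = √(1450 + 58*√6)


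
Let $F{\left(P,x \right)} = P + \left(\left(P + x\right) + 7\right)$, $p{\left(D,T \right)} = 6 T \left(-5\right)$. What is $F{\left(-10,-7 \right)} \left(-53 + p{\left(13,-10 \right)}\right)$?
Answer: $-4940$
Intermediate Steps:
$p{\left(D,T \right)} = - 30 T$
$F{\left(P,x \right)} = 7 + x + 2 P$ ($F{\left(P,x \right)} = P + \left(7 + P + x\right) = 7 + x + 2 P$)
$F{\left(-10,-7 \right)} \left(-53 + p{\left(13,-10 \right)}\right) = \left(7 - 7 + 2 \left(-10\right)\right) \left(-53 - -300\right) = \left(7 - 7 - 20\right) \left(-53 + 300\right) = \left(-20\right) 247 = -4940$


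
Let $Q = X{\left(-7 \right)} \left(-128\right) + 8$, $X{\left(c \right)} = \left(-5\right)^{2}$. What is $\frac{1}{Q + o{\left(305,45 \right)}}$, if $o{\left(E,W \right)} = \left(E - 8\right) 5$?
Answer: $- \frac{1}{1707} \approx -0.00058582$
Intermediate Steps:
$X{\left(c \right)} = 25$
$o{\left(E,W \right)} = -40 + 5 E$ ($o{\left(E,W \right)} = \left(-8 + E\right) 5 = -40 + 5 E$)
$Q = -3192$ ($Q = 25 \left(-128\right) + 8 = -3200 + 8 = -3192$)
$\frac{1}{Q + o{\left(305,45 \right)}} = \frac{1}{-3192 + \left(-40 + 5 \cdot 305\right)} = \frac{1}{-3192 + \left(-40 + 1525\right)} = \frac{1}{-3192 + 1485} = \frac{1}{-1707} = - \frac{1}{1707}$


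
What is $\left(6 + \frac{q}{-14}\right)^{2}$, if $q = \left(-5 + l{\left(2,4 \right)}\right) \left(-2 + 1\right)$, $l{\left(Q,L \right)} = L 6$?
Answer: $\frac{10609}{196} \approx 54.128$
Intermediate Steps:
$l{\left(Q,L \right)} = 6 L$
$q = -19$ ($q = \left(-5 + 6 \cdot 4\right) \left(-2 + 1\right) = \left(-5 + 24\right) \left(-1\right) = 19 \left(-1\right) = -19$)
$\left(6 + \frac{q}{-14}\right)^{2} = \left(6 - \frac{19}{-14}\right)^{2} = \left(6 - - \frac{19}{14}\right)^{2} = \left(6 + \frac{19}{14}\right)^{2} = \left(\frac{103}{14}\right)^{2} = \frac{10609}{196}$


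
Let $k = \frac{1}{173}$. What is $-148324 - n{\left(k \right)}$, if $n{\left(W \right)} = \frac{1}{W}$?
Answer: $-148497$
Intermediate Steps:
$k = \frac{1}{173} \approx 0.0057803$
$-148324 - n{\left(k \right)} = -148324 - \frac{1}{\frac{1}{173}} = -148324 - 173 = -148497$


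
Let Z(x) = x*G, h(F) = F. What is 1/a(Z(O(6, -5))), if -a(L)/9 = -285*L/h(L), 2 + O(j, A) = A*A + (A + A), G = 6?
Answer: 1/2565 ≈ 0.00038986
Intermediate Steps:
O(j, A) = -2 + A**2 + 2*A (O(j, A) = -2 + (A*A + (A + A)) = -2 + (A**2 + 2*A) = -2 + A**2 + 2*A)
Z(x) = 6*x (Z(x) = x*6 = 6*x)
a(L) = 2565 (a(L) = -(-2565)/(L/L) = -(-2565)/1 = -(-2565) = -9*(-285) = 2565)
1/a(Z(O(6, -5))) = 1/2565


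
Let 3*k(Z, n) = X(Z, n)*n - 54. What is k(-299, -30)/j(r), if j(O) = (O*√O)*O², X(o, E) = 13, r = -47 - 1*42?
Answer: -148*I*√89/62742241 ≈ -2.2253e-5*I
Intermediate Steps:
r = -89 (r = -47 - 42 = -89)
j(O) = O^(7/2) (j(O) = O^(3/2)*O² = O^(7/2))
k(Z, n) = -18 + 13*n/3 (k(Z, n) = (13*n - 54)/3 = (-54 + 13*n)/3 = -18 + 13*n/3)
k(-299, -30)/j(r) = (-18 + (13/3)*(-30))/((-89)^(7/2)) = (-18 - 130)/((-704969*I*√89)) = -148*I*√89/62742241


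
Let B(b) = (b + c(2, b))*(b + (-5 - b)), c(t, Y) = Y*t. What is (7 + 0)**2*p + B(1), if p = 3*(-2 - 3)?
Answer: -750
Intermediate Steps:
B(b) = -15*b (B(b) = (b + b*2)*(b + (-5 - b)) = (b + 2*b)*(-5) = (3*b)*(-5) = -15*b)
p = -15 (p = 3*(-5) = -15)
(7 + 0)**2*p + B(1) = (7 + 0)**2*(-15) - 15*1 = 7**2*(-15) - 15 = 49*(-15) - 15 = -735 - 15 = -750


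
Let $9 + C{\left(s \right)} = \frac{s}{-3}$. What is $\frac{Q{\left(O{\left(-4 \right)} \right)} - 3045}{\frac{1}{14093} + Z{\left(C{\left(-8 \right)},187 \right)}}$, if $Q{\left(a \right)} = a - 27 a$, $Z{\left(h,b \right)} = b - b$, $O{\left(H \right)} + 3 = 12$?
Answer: $-46210947$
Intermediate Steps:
$O{\left(H \right)} = 9$ ($O{\left(H \right)} = -3 + 12 = 9$)
$C{\left(s \right)} = -9 - \frac{s}{3}$ ($C{\left(s \right)} = -9 + \frac{s}{-3} = -9 + s \left(- \frac{1}{3}\right) = -9 - \frac{s}{3}$)
$Z{\left(h,b \right)} = 0$
$Q{\left(a \right)} = - 26 a$ ($Q{\left(a \right)} = a - 27 a = - 26 a$)
$\frac{Q{\left(O{\left(-4 \right)} \right)} - 3045}{\frac{1}{14093} + Z{\left(C{\left(-8 \right)},187 \right)}} = \frac{\left(-26\right) 9 - 3045}{\frac{1}{14093} + 0} = \frac{-234 - 3045}{\frac{1}{14093} + 0} = - 3279 \frac{1}{\frac{1}{14093}} = \left(-3279\right) 14093 = -46210947$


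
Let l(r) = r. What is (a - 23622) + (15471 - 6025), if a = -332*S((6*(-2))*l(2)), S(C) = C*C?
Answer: -205408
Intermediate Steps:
S(C) = C**2
a = -191232 (a = -332*((6*(-2))*2)**2 = -332*(-12*2)**2 = -332*(-24)**2 = -332*576 = -191232)
(a - 23622) + (15471 - 6025) = (-191232 - 23622) + (15471 - 6025) = -214854 + 9446 = -205408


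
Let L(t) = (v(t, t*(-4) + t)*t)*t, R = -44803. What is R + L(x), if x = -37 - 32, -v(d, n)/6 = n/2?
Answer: -3001384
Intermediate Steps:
v(d, n) = -3*n (v(d, n) = -6*n/2 = -3*n)
x = -69
L(t) = 9*t³ (L(t) = ((-3*(t*(-4) + t))*t)*t = ((-3*(-4*t + t))*t)*t = ((-(-9)*t)*t)*t = ((9*t)*t)*t = (9*t²)*t = 9*t³)
R + L(x) = -44803 + 9*(-69)³ = -44803 + 9*(-328509) = -44803 - 2956581 = -3001384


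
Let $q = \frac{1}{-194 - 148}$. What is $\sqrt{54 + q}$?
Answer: $\frac{\sqrt{701746}}{114} \approx 7.3483$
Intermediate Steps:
$q = - \frac{1}{342}$ ($q = \frac{1}{-342} = - \frac{1}{342} \approx -0.002924$)
$\sqrt{54 + q} = \sqrt{54 - \frac{1}{342}} = \sqrt{\frac{18467}{342}} = \frac{\sqrt{701746}}{114}$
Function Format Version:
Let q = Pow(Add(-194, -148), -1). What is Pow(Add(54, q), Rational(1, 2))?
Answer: Mul(Rational(1, 114), Pow(701746, Rational(1, 2))) ≈ 7.3483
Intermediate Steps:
q = Rational(-1, 342) (q = Pow(-342, -1) = Rational(-1, 342) ≈ -0.0029240)
Pow(Add(54, q), Rational(1, 2)) = Pow(Add(54, Rational(-1, 342)), Rational(1, 2)) = Pow(Rational(18467, 342), Rational(1, 2)) = Mul(Rational(1, 114), Pow(701746, Rational(1, 2)))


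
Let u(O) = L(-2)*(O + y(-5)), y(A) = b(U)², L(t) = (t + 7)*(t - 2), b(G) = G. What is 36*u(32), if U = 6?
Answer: -48960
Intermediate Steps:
L(t) = (-2 + t)*(7 + t) (L(t) = (7 + t)*(-2 + t) = (-2 + t)*(7 + t))
y(A) = 36 (y(A) = 6² = 36)
u(O) = -720 - 20*O (u(O) = (-14 + (-2)² + 5*(-2))*(O + 36) = (-14 + 4 - 10)*(36 + O) = -20*(36 + O) = -720 - 20*O)
36*u(32) = 36*(-720 - 20*32) = 36*(-720 - 640) = 36*(-1360) = -48960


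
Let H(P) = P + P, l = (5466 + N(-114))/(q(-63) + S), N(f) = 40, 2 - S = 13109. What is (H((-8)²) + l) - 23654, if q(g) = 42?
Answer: -307372696/13065 ≈ -23526.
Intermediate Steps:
S = -13107 (S = 2 - 1*13109 = 2 - 13109 = -13107)
l = -5506/13065 (l = (5466 + 40)/(42 - 13107) = 5506/(-13065) = 5506*(-1/13065) = -5506/13065 ≈ -0.42143)
H(P) = 2*P
(H((-8)²) + l) - 23654 = (2*(-8)² - 5506/13065) - 23654 = (2*64 - 5506/13065) - 23654 = (128 - 5506/13065) - 23654 = 1666814/13065 - 23654 = -307372696/13065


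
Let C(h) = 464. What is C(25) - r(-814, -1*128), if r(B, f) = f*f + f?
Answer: -15792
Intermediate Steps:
r(B, f) = f + f² (r(B, f) = f² + f = f + f²)
C(25) - r(-814, -1*128) = 464 - (-1*128)*(1 - 1*128) = 464 - (-128)*(1 - 128) = 464 - (-128)*(-127) = 464 - 1*16256 = 464 - 16256 = -15792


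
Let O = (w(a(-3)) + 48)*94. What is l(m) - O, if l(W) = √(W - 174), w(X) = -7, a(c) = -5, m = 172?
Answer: -3854 + I*√2 ≈ -3854.0 + 1.4142*I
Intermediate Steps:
l(W) = √(-174 + W)
O = 3854 (O = (-7 + 48)*94 = 41*94 = 3854)
l(m) - O = √(-174 + 172) - 1*3854 = √(-2) - 3854 = I*√2 - 3854 = -3854 + I*√2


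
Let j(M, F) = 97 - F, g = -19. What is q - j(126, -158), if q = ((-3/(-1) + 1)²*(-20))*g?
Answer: 5825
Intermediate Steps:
q = 6080 (q = ((-3/(-1) + 1)²*(-20))*(-19) = ((-3*(-1) + 1)²*(-20))*(-19) = ((3 + 1)²*(-20))*(-19) = (4²*(-20))*(-19) = (16*(-20))*(-19) = -320*(-19) = 6080)
q - j(126, -158) = 6080 - (97 - 1*(-158)) = 6080 - (97 + 158) = 6080 - 1*255 = 6080 - 255 = 5825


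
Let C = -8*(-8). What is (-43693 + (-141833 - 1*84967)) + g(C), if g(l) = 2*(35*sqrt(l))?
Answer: -269933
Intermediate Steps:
C = 64
g(l) = 70*sqrt(l)
(-43693 + (-141833 - 1*84967)) + g(C) = (-43693 + (-141833 - 1*84967)) + 70*sqrt(64) = (-43693 + (-141833 - 84967)) + 70*8 = (-43693 - 226800) + 560 = -270493 + 560 = -269933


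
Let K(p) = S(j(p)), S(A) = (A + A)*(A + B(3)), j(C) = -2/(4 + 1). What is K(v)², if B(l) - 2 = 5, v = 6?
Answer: 17424/625 ≈ 27.878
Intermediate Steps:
B(l) = 7 (B(l) = 2 + 5 = 7)
j(C) = -⅖ (j(C) = -2/5 = -2*⅕ = -⅖)
S(A) = 2*A*(7 + A) (S(A) = (A + A)*(A + 7) = (2*A)*(7 + A) = 2*A*(7 + A))
K(p) = -132/25 (K(p) = 2*(-⅖)*(7 - ⅖) = 2*(-⅖)*(33/5) = -132/25)
K(v)² = (-132/25)² = 17424/625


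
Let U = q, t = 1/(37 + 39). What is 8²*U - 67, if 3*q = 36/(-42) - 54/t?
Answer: -613461/7 ≈ -87637.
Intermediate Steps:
t = 1/76 ≈ 0.013158
q = -9578/7 (q = (36/(-42) - 54/1/76)/3 = (36*(-1/42) - 54*76)/3 = (-6/7 - 4104)/3 = (⅓)*(-28734/7) = -9578/7 ≈ -1368.3)
U = -9578/7 ≈ -1368.3
8²*U - 67 = 8²*(-9578/7) - 67 = 64*(-9578/7) - 67 = -612992/7 - 67 = -613461/7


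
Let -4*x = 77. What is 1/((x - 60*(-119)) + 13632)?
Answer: 4/83011 ≈ 4.8186e-5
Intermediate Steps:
x = -77/4 (x = -1/4*77 = -77/4 ≈ -19.250)
1/((x - 60*(-119)) + 13632) = 1/((-77/4 - 60*(-119)) + 13632) = 1/((-77/4 + 7140) + 13632) = 1/(28483/4 + 13632) = 1/(83011/4) = 4/83011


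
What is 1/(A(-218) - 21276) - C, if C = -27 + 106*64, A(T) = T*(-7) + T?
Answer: -134923777/19968 ≈ -6757.0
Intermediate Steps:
A(T) = -6*T (A(T) = -7*T + T = -6*T)
C = 6757 (C = -27 + 6784 = 6757)
1/(A(-218) - 21276) - C = 1/(-6*(-218) - 21276) - 1*6757 = 1/(1308 - 21276) - 6757 = 1/(-19968) - 6757 = -1/19968 - 6757 = -134923777/19968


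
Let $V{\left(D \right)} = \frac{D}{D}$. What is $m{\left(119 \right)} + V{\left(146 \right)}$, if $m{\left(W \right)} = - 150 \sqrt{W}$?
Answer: $1 - 150 \sqrt{119} \approx -1635.3$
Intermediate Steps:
$V{\left(D \right)} = 1$
$m{\left(119 \right)} + V{\left(146 \right)} = - 150 \sqrt{119} + 1 = 1 - 150 \sqrt{119}$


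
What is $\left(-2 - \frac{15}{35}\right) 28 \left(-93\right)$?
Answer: $6324$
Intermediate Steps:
$\left(-2 - \frac{15}{35}\right) 28 \left(-93\right) = \left(-2 - 15 \cdot \frac{1}{35}\right) 28 \left(-93\right) = \left(-2 - \frac{3}{7}\right) 28 \left(-93\right) = \left(- \frac{17}{7}\right) 28 \left(-93\right) = \left(-68\right) \left(-93\right) = 6324$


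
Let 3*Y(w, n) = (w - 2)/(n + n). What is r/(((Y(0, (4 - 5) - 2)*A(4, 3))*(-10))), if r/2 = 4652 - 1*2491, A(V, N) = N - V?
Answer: 19449/5 ≈ 3889.8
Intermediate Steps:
r = 4322 (r = 2*(4652 - 1*2491) = 2*(4652 - 2491) = 2*2161 = 4322)
Y(w, n) = (-2 + w)/(6*n) (Y(w, n) = ((w - 2)/(n + n))/3 = ((-2 + w)/((2*n)))/3 = ((-2 + w)*(1/(2*n)))/3 = ((-2 + w)/(2*n))/3 = (-2 + w)/(6*n))
r/(((Y(0, (4 - 5) - 2)*A(4, 3))*(-10))) = 4322/(((((-2 + 0)/(6*((4 - 5) - 2)))*(3 - 1*4))*(-10))) = 4322/(((((1/6)*(-2)/(-1 - 2))*(3 - 4))*(-10))) = 4322/(((((1/6)*(-2)/(-3))*(-1))*(-10))) = 4322/(((((1/6)*(-1/3)*(-2))*(-1))*(-10))) = 4322/((((1/9)*(-1))*(-10))) = 4322/((-1/9*(-10))) = 4322/(10/9) = 4322*(9/10) = 19449/5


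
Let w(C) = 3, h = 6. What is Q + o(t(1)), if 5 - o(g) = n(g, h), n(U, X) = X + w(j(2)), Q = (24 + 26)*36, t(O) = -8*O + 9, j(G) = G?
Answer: 1796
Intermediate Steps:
t(O) = 9 - 8*O
Q = 1800 (Q = 50*36 = 1800)
n(U, X) = 3 + X (n(U, X) = X + 3 = 3 + X)
o(g) = -4 (o(g) = 5 - (3 + 6) = 5 - 1*9 = 5 - 9 = -4)
Q + o(t(1)) = 1800 - 4 = 1796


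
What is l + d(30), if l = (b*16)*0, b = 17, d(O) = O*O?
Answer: 900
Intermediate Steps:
d(O) = O²
l = 0 (l = (17*16)*0 = 272*0 = 0)
l + d(30) = 0 + 30² = 0 + 900 = 900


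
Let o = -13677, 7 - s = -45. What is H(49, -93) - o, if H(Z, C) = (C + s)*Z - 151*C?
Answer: 25711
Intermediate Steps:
s = 52 (s = 7 - 1*(-45) = 7 + 45 = 52)
H(Z, C) = -151*C + Z*(52 + C) (H(Z, C) = (C + 52)*Z - 151*C = (52 + C)*Z - 151*C = Z*(52 + C) - 151*C = -151*C + Z*(52 + C))
H(49, -93) - o = (-151*(-93) + 52*49 - 93*49) - 1*(-13677) = (14043 + 2548 - 4557) + 13677 = 12034 + 13677 = 25711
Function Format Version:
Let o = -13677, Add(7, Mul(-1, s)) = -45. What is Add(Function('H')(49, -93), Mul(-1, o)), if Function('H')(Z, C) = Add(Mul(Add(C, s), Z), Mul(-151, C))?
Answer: 25711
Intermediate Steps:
s = 52 (s = Add(7, Mul(-1, -45)) = Add(7, 45) = 52)
Function('H')(Z, C) = Add(Mul(-151, C), Mul(Z, Add(52, C))) (Function('H')(Z, C) = Add(Mul(Add(C, 52), Z), Mul(-151, C)) = Add(Mul(Add(52, C), Z), Mul(-151, C)) = Add(Mul(Z, Add(52, C)), Mul(-151, C)) = Add(Mul(-151, C), Mul(Z, Add(52, C))))
Add(Function('H')(49, -93), Mul(-1, o)) = Add(Add(Mul(-151, -93), Mul(52, 49), Mul(-93, 49)), Mul(-1, -13677)) = Add(Add(14043, 2548, -4557), 13677) = Add(12034, 13677) = 25711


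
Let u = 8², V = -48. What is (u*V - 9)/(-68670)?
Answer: 1027/22890 ≈ 0.044867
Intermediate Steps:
u = 64
(u*V - 9)/(-68670) = (64*(-48) - 9)/(-68670) = (-3072 - 9)*(-1/68670) = -3081*(-1/68670) = 1027/22890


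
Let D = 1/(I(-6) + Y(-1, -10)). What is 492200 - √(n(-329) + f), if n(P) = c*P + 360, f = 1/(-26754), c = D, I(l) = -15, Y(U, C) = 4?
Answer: 492200 - √689175857370/42042 ≈ 4.9218e+5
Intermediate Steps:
D = -1/11 (D = 1/(-15 + 4) = 1/(-11) = -1/11 ≈ -0.090909)
c = -1/11 ≈ -0.090909
f = -1/26754 ≈ -3.7378e-5
n(P) = 360 - P/11 (n(P) = -P/11 + 360 = 360 - P/11)
492200 - √(n(-329) + f) = 492200 - √((360 - 1/11*(-329)) - 1/26754) = 492200 - √((360 + 329/11) - 1/26754) = 492200 - √(4289/11 - 1/26754) = 492200 - √(114747895/294294) = 492200 - √689175857370/42042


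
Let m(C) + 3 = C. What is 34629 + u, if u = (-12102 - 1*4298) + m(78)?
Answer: 18304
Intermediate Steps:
m(C) = -3 + C
u = -16325 (u = (-12102 - 1*4298) + (-3 + 78) = (-12102 - 4298) + 75 = -16400 + 75 = -16325)
34629 + u = 34629 - 16325 = 18304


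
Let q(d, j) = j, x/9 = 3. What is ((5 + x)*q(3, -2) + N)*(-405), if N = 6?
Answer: 23490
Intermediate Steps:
x = 27 (x = 9*3 = 27)
((5 + x)*q(3, -2) + N)*(-405) = ((5 + 27)*(-2) + 6)*(-405) = (32*(-2) + 6)*(-405) = (-64 + 6)*(-405) = -58*(-405) = 23490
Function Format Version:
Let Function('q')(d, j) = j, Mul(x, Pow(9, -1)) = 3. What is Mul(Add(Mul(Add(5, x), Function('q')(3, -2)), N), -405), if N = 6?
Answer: 23490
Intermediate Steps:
x = 27 (x = Mul(9, 3) = 27)
Mul(Add(Mul(Add(5, x), Function('q')(3, -2)), N), -405) = Mul(Add(Mul(Add(5, 27), -2), 6), -405) = Mul(Add(Mul(32, -2), 6), -405) = Mul(Add(-64, 6), -405) = Mul(-58, -405) = 23490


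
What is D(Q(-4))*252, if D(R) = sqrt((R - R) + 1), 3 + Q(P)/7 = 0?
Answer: 252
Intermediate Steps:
Q(P) = -21 (Q(P) = -21 + 7*0 = -21 + 0 = -21)
D(R) = 1 (D(R) = sqrt(0 + 1) = sqrt(1) = 1)
D(Q(-4))*252 = 1*252 = 252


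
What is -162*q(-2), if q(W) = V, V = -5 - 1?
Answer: 972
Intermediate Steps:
V = -6
q(W) = -6
-162*q(-2) = -162*(-6) = 972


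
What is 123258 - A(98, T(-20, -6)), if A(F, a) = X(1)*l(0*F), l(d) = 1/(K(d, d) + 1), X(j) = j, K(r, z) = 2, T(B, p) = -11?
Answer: 369773/3 ≈ 1.2326e+5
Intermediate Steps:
l(d) = 1/3 (l(d) = 1/(2 + 1) = 1/3)
A(F, a) = 1/3 (A(F, a) = 1*(1/3) = 1/3)
123258 - A(98, T(-20, -6)) = 123258 - 1*1/3 = 123258 - 1/3 = 369773/3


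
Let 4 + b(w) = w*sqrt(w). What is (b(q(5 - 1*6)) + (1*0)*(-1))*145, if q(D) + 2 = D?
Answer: -580 - 435*I*sqrt(3) ≈ -580.0 - 753.44*I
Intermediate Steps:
q(D) = -2 + D
b(w) = -4 + w**(3/2) (b(w) = -4 + w*sqrt(w) = -4 + w**(3/2))
(b(q(5 - 1*6)) + (1*0)*(-1))*145 = ((-4 + (-2 + (5 - 1*6))**(3/2)) + (1*0)*(-1))*145 = ((-4 + (-2 + (5 - 6))**(3/2)) + 0*(-1))*145 = ((-4 + (-2 - 1)**(3/2)) + 0)*145 = ((-4 + (-3)**(3/2)) + 0)*145 = ((-4 - 3*I*sqrt(3)) + 0)*145 = (-4 - 3*I*sqrt(3))*145 = -580 - 435*I*sqrt(3)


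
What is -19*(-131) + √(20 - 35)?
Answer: 2489 + I*√15 ≈ 2489.0 + 3.873*I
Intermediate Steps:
-19*(-131) + √(20 - 35) = 2489 + √(-15) = 2489 + I*√15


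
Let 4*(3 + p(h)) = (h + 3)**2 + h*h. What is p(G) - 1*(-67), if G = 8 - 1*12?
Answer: 273/4 ≈ 68.250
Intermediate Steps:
G = -4 (G = 8 - 12 = -4)
p(h) = -3 + h**2/4 + (3 + h)**2/4 (p(h) = -3 + ((h + 3)**2 + h*h)/4 = -3 + ((3 + h)**2 + h**2)/4 = -3 + (h**2 + (3 + h)**2)/4 = -3 + (h**2/4 + (3 + h)**2/4) = -3 + h**2/4 + (3 + h)**2/4)
p(G) - 1*(-67) = (-3 + (1/4)*(-4)**2 + (3 - 4)**2/4) - 1*(-67) = (-3 + (1/4)*16 + (1/4)*(-1)**2) + 67 = (-3 + 4 + (1/4)*1) + 67 = (-3 + 4 + 1/4) + 67 = 5/4 + 67 = 273/4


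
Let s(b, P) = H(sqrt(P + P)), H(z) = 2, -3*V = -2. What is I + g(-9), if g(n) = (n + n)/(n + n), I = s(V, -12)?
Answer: 3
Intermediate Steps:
V = 2/3 (V = -1/3*(-2) = 2/3 ≈ 0.66667)
s(b, P) = 2
I = 2
g(n) = 1 (g(n) = (2*n)/((2*n)) = (2*n)*(1/(2*n)) = 1)
I + g(-9) = 2 + 1 = 3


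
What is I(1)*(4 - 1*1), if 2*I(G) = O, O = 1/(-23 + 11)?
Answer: -⅛ ≈ -0.12500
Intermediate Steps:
O = -1/12 (O = 1/(-12) = -1/12 ≈ -0.083333)
I(G) = -1/24 (I(G) = (½)*(-1/12) = -1/24)
I(1)*(4 - 1*1) = -(4 - 1*1)/24 = -(4 - 1)/24 = -1/24*3 = -⅛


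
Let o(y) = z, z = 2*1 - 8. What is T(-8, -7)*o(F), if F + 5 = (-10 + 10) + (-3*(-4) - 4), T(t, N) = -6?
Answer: 36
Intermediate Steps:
F = 3 (F = -5 + ((-10 + 10) + (-3*(-4) - 4)) = -5 + (0 + (12 - 4)) = -5 + (0 + 8) = -5 + 8 = 3)
z = -6 (z = 2 - 8 = -6)
o(y) = -6
T(-8, -7)*o(F) = -6*(-6) = 36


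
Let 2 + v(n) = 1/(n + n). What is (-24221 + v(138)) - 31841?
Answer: -15473663/276 ≈ -56064.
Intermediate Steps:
v(n) = -2 + 1/(2*n) (v(n) = -2 + 1/(n + n) = -2 + 1/(2*n))
(-24221 + v(138)) - 31841 = (-24221 + (-2 + (½)/138)) - 31841 = (-24221 + (-2 + (½)*(1/138))) - 31841 = (-24221 + (-2 + 1/276)) - 31841 = (-24221 - 551/276) - 31841 = -6685547/276 - 31841 = -15473663/276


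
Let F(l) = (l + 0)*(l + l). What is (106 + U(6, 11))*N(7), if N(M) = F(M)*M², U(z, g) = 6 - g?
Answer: 485002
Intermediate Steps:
F(l) = 2*l² (F(l) = l*(2*l) = 2*l²)
N(M) = 2*M⁴ (N(M) = (2*M²)*M² = 2*M⁴)
(106 + U(6, 11))*N(7) = (106 + (6 - 1*11))*(2*7⁴) = (106 + (6 - 11))*(2*2401) = (106 - 5)*4802 = 101*4802 = 485002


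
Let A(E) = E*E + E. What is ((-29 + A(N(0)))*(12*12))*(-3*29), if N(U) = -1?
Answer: 363312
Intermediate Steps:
A(E) = E + E**2 (A(E) = E**2 + E = E + E**2)
((-29 + A(N(0)))*(12*12))*(-3*29) = ((-29 - (1 - 1))*(12*12))*(-3*29) = ((-29 - 1*0)*144)*(-87) = ((-29 + 0)*144)*(-87) = -29*144*(-87) = -4176*(-87) = 363312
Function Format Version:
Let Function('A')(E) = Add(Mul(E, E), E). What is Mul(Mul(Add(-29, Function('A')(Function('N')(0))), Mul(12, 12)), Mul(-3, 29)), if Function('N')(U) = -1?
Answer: 363312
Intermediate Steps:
Function('A')(E) = Add(E, Pow(E, 2)) (Function('A')(E) = Add(Pow(E, 2), E) = Add(E, Pow(E, 2)))
Mul(Mul(Add(-29, Function('A')(Function('N')(0))), Mul(12, 12)), Mul(-3, 29)) = Mul(Mul(Add(-29, Mul(-1, Add(1, -1))), Mul(12, 12)), Mul(-3, 29)) = Mul(Mul(Add(-29, Mul(-1, 0)), 144), -87) = Mul(Mul(Add(-29, 0), 144), -87) = Mul(Mul(-29, 144), -87) = Mul(-4176, -87) = 363312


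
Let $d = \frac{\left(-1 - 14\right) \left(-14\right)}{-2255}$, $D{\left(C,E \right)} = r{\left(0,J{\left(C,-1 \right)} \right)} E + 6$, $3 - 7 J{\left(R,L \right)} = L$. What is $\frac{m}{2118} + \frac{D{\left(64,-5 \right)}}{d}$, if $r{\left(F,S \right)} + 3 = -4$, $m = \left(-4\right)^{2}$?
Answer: $- \frac{2175737}{4942} \approx -440.25$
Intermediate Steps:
$m = 16$
$J{\left(R,L \right)} = \frac{3}{7} - \frac{L}{7}$
$r{\left(F,S \right)} = -7$ ($r{\left(F,S \right)} = -3 - 4 = -7$)
$D{\left(C,E \right)} = 6 - 7 E$ ($D{\left(C,E \right)} = - 7 E + 6 = 6 - 7 E$)
$d = - \frac{42}{451}$ ($d = \left(-15\right) \left(-14\right) \left(- \frac{1}{2255}\right) = 210 \left(- \frac{1}{2255}\right) = - \frac{42}{451} \approx -0.093126$)
$\frac{m}{2118} + \frac{D{\left(64,-5 \right)}}{d} = \frac{16}{2118} + \frac{6 - -35}{- \frac{42}{451}} = 16 \cdot \frac{1}{2118} + \left(6 + 35\right) \left(- \frac{451}{42}\right) = \frac{8}{1059} + 41 \left(- \frac{451}{42}\right) = \frac{8}{1059} - \frac{18491}{42} = - \frac{2175737}{4942}$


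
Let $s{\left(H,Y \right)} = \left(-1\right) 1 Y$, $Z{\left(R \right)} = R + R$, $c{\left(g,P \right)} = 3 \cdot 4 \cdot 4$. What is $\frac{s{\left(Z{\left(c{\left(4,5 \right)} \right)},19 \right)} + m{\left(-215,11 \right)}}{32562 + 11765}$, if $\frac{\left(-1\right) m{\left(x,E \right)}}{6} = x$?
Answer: $\frac{1271}{44327} \approx 0.028673$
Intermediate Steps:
$m{\left(x,E \right)} = - 6 x$
$c{\left(g,P \right)} = 48$ ($c{\left(g,P \right)} = 12 \cdot 4 = 48$)
$Z{\left(R \right)} = 2 R$
$s{\left(H,Y \right)} = - Y$
$\frac{s{\left(Z{\left(c{\left(4,5 \right)} \right)},19 \right)} + m{\left(-215,11 \right)}}{32562 + 11765} = \frac{\left(-1\right) 19 - -1290}{32562 + 11765} = \frac{-19 + 1290}{44327} = 1271 \cdot \frac{1}{44327} = \frac{1271}{44327}$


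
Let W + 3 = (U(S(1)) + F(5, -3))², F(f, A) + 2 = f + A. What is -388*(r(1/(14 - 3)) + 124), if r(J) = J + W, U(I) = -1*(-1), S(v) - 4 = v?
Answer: -521084/11 ≈ -47371.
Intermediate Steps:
S(v) = 4 + v
U(I) = 1
F(f, A) = -2 + A + f (F(f, A) = -2 + (f + A) = -2 + (A + f) = -2 + A + f)
W = -2 (W = -3 + (1 + (-2 - 3 + 5))² = -3 + (1 + 0)² = -3 + 1² = -3 + 1 = -2)
r(J) = -2 + J (r(J) = J - 2 = -2 + J)
-388*(r(1/(14 - 3)) + 124) = -388*((-2 + 1/(14 - 3)) + 124) = -388*((-2 + 1/11) + 124) = -388*(-21/11 + 124) = -388*1343/11 = -521084/11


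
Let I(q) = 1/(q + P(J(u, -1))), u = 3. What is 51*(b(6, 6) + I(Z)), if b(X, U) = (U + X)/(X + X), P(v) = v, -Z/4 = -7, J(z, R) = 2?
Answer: 527/10 ≈ 52.700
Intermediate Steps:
Z = 28 (Z = -4*(-7) = 28)
b(X, U) = (U + X)/(2*X) (b(X, U) = (U + X)/((2*X)) = (U + X)*(1/(2*X)) = (U + X)/(2*X))
I(q) = 1/(2 + q) (I(q) = 1/(q + 2) = 1/(2 + q))
51*(b(6, 6) + I(Z)) = 51*((½)*(6 + 6)/6 + 1/(2 + 28)) = 51*((½)*(⅙)*12 + 1/30) = 51*(1 + 1/30) = 51*(31/30) = 527/10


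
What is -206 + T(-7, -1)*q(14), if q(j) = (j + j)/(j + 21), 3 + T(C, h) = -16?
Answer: -1106/5 ≈ -221.20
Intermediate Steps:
T(C, h) = -19 (T(C, h) = -3 - 16 = -19)
q(j) = 2*j/(21 + j) (q(j) = (2*j)/(21 + j) = 2*j/(21 + j))
-206 + T(-7, -1)*q(14) = -206 - 38*14/(21 + 14) = -206 - 38*14/35 = -206 - 19*⅘ = -206 - 76/5 = -1106/5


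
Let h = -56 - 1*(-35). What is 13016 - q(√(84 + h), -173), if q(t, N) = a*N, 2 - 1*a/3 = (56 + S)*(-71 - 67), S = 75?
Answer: 9396536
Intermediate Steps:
h = -21 (h = -56 + 35 = -21)
a = 54240 (a = 6 - 3*(56 + 75)*(-71 - 67) = 6 - 393*(-138) = 6 - 3*(-18078) = 6 + 54234 = 54240)
q(t, N) = 54240*N
13016 - q(√(84 + h), -173) = 13016 - 54240*(-173) = 13016 - 1*(-9383520) = 13016 + 9383520 = 9396536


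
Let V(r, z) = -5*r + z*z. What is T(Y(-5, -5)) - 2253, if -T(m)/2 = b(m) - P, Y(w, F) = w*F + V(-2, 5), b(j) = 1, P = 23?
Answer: -2209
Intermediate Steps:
V(r, z) = z**2 - 5*r (V(r, z) = -5*r + z**2 = z**2 - 5*r)
Y(w, F) = 35 + F*w (Y(w, F) = w*F + (5**2 - 5*(-2)) = F*w + (25 + 10) = F*w + 35 = 35 + F*w)
T(m) = 44 (T(m) = -2*(1 - 1*23) = -2*(1 - 23) = -2*(-22) = 44)
T(Y(-5, -5)) - 2253 = 44 - 2253 = -2209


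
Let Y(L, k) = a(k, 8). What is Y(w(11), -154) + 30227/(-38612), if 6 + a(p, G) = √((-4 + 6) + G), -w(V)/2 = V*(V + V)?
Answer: -261899/38612 + √10 ≈ -3.6206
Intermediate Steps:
w(V) = -4*V² (w(V) = -2*V*(V + V) = -2*V*2*V = -4*V²)
a(p, G) = -6 + √(2 + G) (a(p, G) = -6 + √((-4 + 6) + G) = -6 + √(2 + G))
Y(L, k) = -6 + √10 (Y(L, k) = -6 + √(2 + 8) = -6 + √10)
Y(w(11), -154) + 30227/(-38612) = (-6 + √10) + 30227/(-38612) = (-6 + √10) + 30227*(-1/38612) = (-6 + √10) - 30227/38612 = -261899/38612 + √10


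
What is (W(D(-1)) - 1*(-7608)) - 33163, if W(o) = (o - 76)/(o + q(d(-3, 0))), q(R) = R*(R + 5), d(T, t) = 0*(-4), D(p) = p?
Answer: -25478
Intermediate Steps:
d(T, t) = 0
q(R) = R*(5 + R)
W(o) = (-76 + o)/o (W(o) = (o - 76)/(o + 0*(5 + 0)) = (-76 + o)/(o + 0*5) = (-76 + o)/(o + 0) = (-76 + o)/o)
(W(D(-1)) - 1*(-7608)) - 33163 = ((-76 - 1)/(-1) - 1*(-7608)) - 33163 = (-1*(-77) + 7608) - 33163 = (77 + 7608) - 33163 = 7685 - 33163 = -25478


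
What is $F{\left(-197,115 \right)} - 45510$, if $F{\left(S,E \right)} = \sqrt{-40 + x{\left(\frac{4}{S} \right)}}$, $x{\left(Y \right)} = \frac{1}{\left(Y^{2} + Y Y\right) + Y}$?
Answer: $-45510 + \frac{i \sqrt{1450029}}{126} \approx -45510.0 + 9.5569 i$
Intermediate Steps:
$x{\left(Y \right)} = \frac{1}{Y + 2 Y^{2}}$ ($x{\left(Y \right)} = \frac{1}{\left(Y^{2} + Y^{2}\right) + Y} = \frac{1}{2 Y^{2} + Y} = \frac{1}{Y + 2 Y^{2}}$)
$F{\left(S,E \right)} = \sqrt{-40 + \frac{S}{4 \left(1 + \frac{8}{S}\right)}}$ ($F{\left(S,E \right)} = \sqrt{-40 + \frac{1}{\frac{4}{S} \left(1 + 2 \frac{4}{S}\right)}} = \sqrt{-40 + \frac{\frac{1}{4} S}{1 + \frac{8}{S}}} = \sqrt{-40 + \frac{S}{4 \left(1 + \frac{8}{S}\right)}}$)
$F{\left(-197,115 \right)} - 45510 = \frac{\sqrt{\frac{-1280 + \left(-197\right)^{2} - -31520}{8 - 197}}}{2} - 45510 = \frac{\sqrt{\frac{-1280 + 38809 + 31520}{-189}}}{2} - 45510 = \frac{\sqrt{\left(- \frac{1}{189}\right) 69049}}{2} - 45510 = \frac{\sqrt{- \frac{69049}{189}}}{2} - 45510 = \frac{\frac{1}{63} i \sqrt{1450029}}{2} - 45510 = \frac{i \sqrt{1450029}}{126} - 45510 = -45510 + \frac{i \sqrt{1450029}}{126}$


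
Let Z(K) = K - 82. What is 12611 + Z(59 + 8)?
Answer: 12596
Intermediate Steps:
Z(K) = -82 + K
12611 + Z(59 + 8) = 12611 + (-82 + (59 + 8)) = 12611 + (-82 + 67) = 12611 - 15 = 12596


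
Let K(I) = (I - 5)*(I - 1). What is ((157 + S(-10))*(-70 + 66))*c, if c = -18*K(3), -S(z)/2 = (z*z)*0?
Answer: -45216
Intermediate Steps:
S(z) = 0 (S(z) = -2*z*z*0 = -2*z**2*0 = -2*0 = 0)
K(I) = (-1 + I)*(-5 + I) (K(I) = (-5 + I)*(-1 + I) = (-1 + I)*(-5 + I))
c = 72 (c = -18*(5 + 3**2 - 6*3) = -18*(5 + 9 - 18) = -18*(-4) = 72)
((157 + S(-10))*(-70 + 66))*c = ((157 + 0)*(-70 + 66))*72 = (157*(-4))*72 = -628*72 = -45216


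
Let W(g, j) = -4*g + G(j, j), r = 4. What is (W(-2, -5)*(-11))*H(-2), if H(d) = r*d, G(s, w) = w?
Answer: 264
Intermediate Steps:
H(d) = 4*d
W(g, j) = j - 4*g (W(g, j) = -4*g + j = j - 4*g)
(W(-2, -5)*(-11))*H(-2) = ((-5 - 4*(-2))*(-11))*(4*(-2)) = ((-5 + 8)*(-11))*(-8) = (3*(-11))*(-8) = -33*(-8) = 264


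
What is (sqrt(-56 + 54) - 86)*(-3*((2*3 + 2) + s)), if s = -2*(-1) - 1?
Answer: 2322 - 27*I*sqrt(2) ≈ 2322.0 - 38.184*I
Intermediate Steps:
s = 1 (s = 2 - 1 = 1)
(sqrt(-56 + 54) - 86)*(-3*((2*3 + 2) + s)) = (sqrt(-56 + 54) - 86)*(-3*((2*3 + 2) + 1)) = (sqrt(-2) - 86)*(-3*((6 + 2) + 1)) = (I*sqrt(2) - 86)*(-3*(8 + 1)) = (-86 + I*sqrt(2))*(-3*9) = (-86 + I*sqrt(2))*(-27) = 2322 - 27*I*sqrt(2)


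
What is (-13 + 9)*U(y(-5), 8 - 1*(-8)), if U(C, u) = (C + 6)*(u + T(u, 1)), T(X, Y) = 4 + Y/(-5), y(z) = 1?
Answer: -2772/5 ≈ -554.40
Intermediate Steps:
T(X, Y) = 4 - Y/5 (T(X, Y) = 4 + Y*(-⅕) = 4 - Y/5)
U(C, u) = (6 + C)*(19/5 + u) (U(C, u) = (C + 6)*(u + (4 - ⅕*1)) = (6 + C)*(u + (4 - ⅕)) = (6 + C)*(u + 19/5) = (6 + C)*(19/5 + u))
(-13 + 9)*U(y(-5), 8 - 1*(-8)) = (-13 + 9)*(114/5 + 6*(8 - 1*(-8)) + (19/5)*1 + 1*(8 - 1*(-8))) = -4*(114/5 + 6*(8 + 8) + 19/5 + 1*(8 + 8)) = -4*(114/5 + 6*16 + 19/5 + 1*16) = -4*(114/5 + 96 + 19/5 + 16) = -4*693/5 = -2772/5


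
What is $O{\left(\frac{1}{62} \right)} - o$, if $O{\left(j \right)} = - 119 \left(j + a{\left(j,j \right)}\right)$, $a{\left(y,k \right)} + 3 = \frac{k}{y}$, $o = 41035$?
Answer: $- \frac{2529533}{62} \approx -40799.0$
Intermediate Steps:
$a{\left(y,k \right)} = -3 + \frac{k}{y}$
$O{\left(j \right)} = 238 - 119 j$ ($O{\left(j \right)} = - 119 \left(j - \left(3 - \frac{j}{j}\right)\right) = - 119 \left(j + \left(-3 + 1\right)\right) = - 119 \left(j - 2\right) = - 119 \left(-2 + j\right) = 238 - 119 j$)
$O{\left(\frac{1}{62} \right)} - o = \left(238 - \frac{119}{62}\right) - 41035 = \frac{14637}{62} - 41035 = - \frac{2529533}{62}$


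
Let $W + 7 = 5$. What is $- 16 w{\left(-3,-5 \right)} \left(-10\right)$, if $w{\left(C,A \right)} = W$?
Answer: $-320$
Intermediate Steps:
$W = -2$ ($W = -7 + 5 = -2$)
$w{\left(C,A \right)} = -2$
$- 16 w{\left(-3,-5 \right)} \left(-10\right) = \left(-16\right) \left(-2\right) \left(-10\right) = 32 \left(-10\right) = -320$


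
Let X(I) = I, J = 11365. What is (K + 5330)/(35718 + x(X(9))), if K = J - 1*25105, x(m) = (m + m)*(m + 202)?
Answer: -4205/19758 ≈ -0.21283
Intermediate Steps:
x(m) = 2*m*(202 + m) (x(m) = (2*m)*(202 + m) = 2*m*(202 + m))
K = -13740 (K = 11365 - 1*25105 = 11365 - 25105 = -13740)
(K + 5330)/(35718 + x(X(9))) = (-13740 + 5330)/(35718 + 2*9*(202 + 9)) = -8410/(35718 + 2*9*211) = -8410/(35718 + 3798) = -8410/39516 = -8410*1/39516 = -4205/19758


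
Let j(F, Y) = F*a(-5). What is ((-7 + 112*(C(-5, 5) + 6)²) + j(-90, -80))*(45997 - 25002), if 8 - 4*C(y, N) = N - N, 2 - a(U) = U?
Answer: 137118345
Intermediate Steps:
a(U) = 2 - U
C(y, N) = 2 (C(y, N) = 2 - (N - N)/4 = 2 - ¼*0 = 2 + 0 = 2)
j(F, Y) = 7*F (j(F, Y) = F*(2 - 1*(-5)) = F*(2 + 5) = F*7 = 7*F)
((-7 + 112*(C(-5, 5) + 6)²) + j(-90, -80))*(45997 - 25002) = ((-7 + 112*(2 + 6)²) + 7*(-90))*(45997 - 25002) = ((-7 + 112*8²) - 630)*20995 = ((-7 + 112*64) - 630)*20995 = ((-7 + 7168) - 630)*20995 = (7161 - 630)*20995 = 6531*20995 = 137118345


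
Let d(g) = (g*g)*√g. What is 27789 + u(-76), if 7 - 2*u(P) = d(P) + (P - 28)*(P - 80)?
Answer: 39361/2 - 5776*I*√19 ≈ 19681.0 - 25177.0*I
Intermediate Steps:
d(g) = g^(5/2) (d(g) = g²*√g = g^(5/2))
u(P) = 7/2 - P^(5/2)/2 - (-80 + P)*(-28 + P)/2 (u(P) = 7/2 - (P^(5/2) + (P - 28)*(P - 80))/2 = 7/2 - (P^(5/2) + (-28 + P)*(-80 + P))/2 = 7/2 - (P^(5/2) + (-80 + P)*(-28 + P))/2 = 7/2 + (-P^(5/2)/2 - (-80 + P)*(-28 + P)/2) = 7/2 - P^(5/2)/2 - (-80 + P)*(-28 + P)/2)
27789 + u(-76) = 27789 + (-2233/2 + 54*(-76) - ½*(-76)² - 5776*I*√19) = 27789 + (-2233/2 - 4104 - ½*5776 - 5776*I*√19) = 27789 + (-2233/2 - 4104 - 2888 - 5776*I*√19) = 27789 + (-16217/2 - 5776*I*√19) = 39361/2 - 5776*I*√19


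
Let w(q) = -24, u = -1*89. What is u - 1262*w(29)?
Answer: 30199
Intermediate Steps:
u = -89
u - 1262*w(29) = -89 - 1262*(-24) = -89 + 30288 = 30199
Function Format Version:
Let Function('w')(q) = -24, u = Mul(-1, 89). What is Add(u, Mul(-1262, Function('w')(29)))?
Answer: 30199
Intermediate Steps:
u = -89
Add(u, Mul(-1262, Function('w')(29))) = Add(-89, Mul(-1262, -24)) = Add(-89, 30288) = 30199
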